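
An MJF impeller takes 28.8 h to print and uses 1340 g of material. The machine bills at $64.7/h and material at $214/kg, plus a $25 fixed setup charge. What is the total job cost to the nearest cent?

$2175.12

Machine cost = 64.7 × 28.8 = $1863.36.
Material cost = 214 × 1340/1000 = $286.76.
Total = 1863.36 + 286.76 + 25 = $2175.12.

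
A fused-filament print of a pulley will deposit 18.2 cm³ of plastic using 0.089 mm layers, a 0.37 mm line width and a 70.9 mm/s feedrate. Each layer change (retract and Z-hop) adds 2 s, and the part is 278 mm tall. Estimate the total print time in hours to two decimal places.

3.90 hours

Line area: 0.089 × 0.37 → 0.03293 mm².
Toolpath length = 18.2 cm³ / 0.03293 mm² = 18200 / 0.03293 = 552687.5 mm.
Print-move time = 552687.5 / 70.9 = 7795.3 s.
Number of layers: 278 / 0.089 → 3124 (rounded up).
Z-hop total: 3124 × 2 → 6248 s.
Total = 7795.3 + 6248 = 14043.3 s = 3.90 hours.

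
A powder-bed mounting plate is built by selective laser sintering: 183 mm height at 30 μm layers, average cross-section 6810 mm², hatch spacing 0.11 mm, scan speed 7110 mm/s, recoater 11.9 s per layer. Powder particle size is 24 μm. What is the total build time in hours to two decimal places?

Layers = ⌈183/0.03⌉ = 6100.
Scan path per layer = 6810 / 0.11, so 61909.1 mm.
Laser time per layer: 61909.1 / 7110 → 8.7073 s.
Time per layer: 8.7073 + 11.9 → 20.6073 s.
Build time = 6100 × 20.6073 = 125704.53 s = 34.92 hours.

34.92 hours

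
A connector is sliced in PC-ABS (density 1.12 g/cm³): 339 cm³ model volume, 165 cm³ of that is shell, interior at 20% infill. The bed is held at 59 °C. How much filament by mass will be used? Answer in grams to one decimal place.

Infill region: 339 − 165 → 174 cm³.
Infill volume: 0.20 × 174 → 34.8 cm³.
Deposited volume = 165 + 34.8 = 199.8 cm³.
Mass: 199.8 × 1.12 → 223.776 g.

223.8 g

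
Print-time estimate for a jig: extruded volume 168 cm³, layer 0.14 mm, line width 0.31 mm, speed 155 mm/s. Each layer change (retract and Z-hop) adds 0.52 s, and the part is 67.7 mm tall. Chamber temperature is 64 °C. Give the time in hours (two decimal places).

Bead cross-section = 0.14 × 0.31, so 0.0434 mm².
Total extruded path = 168000/0.0434 = 3870967.7 mm.
Print-move time = 3870967.7 / 155, so 24974 s.
Layers = ⌈67.7/0.14⌉ = 484.
Non-print overhead = 484 × 0.52, so 251.68 s.
Total = 24974 + 251.68 = 25225.68 s = 7.01 hours.

7.01 hours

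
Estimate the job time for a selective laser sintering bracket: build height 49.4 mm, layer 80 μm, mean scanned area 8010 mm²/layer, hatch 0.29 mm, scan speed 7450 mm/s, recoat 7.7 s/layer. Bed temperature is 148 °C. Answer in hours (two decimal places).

Number of layers: 49.4 / 0.08 → 618 (rounded up).
Scan path per layer = 8010 / 0.29, so 27620.7 mm.
Per-layer scan time = 27620.7 / 7450 = 3.7075 s.
Layer cycle = 3.7075 + 7.7 = 11.4075 s.
Total: 618 × 11.4075 s = 7049.835 s → 1.96 hours.

1.96 hours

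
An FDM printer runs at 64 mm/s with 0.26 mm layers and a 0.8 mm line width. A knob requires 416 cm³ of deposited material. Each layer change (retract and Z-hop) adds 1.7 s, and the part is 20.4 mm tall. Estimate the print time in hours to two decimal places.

8.72 hours

Extrusion cross-section = 0.26 × 0.8 = 0.208 mm².
Path length: 416000 mm³ / 0.208 mm² → 2000000 mm.
Time extruding = 2000000 / 64, so 31250 s.
Layers = ⌈20.4/0.26⌉ = 79.
Layer-change overhead = 79 × 1.7 = 134.3 s.
Altogether 31250 + 134.3 = 31384.3 s, i.e. 8.72 hours.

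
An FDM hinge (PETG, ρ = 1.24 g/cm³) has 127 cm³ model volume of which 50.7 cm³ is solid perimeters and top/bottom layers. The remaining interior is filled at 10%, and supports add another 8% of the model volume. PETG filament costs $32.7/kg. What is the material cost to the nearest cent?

$2.78

Volume inside the shell = 127 − 50.7 = 76.3 cm³.
Deposited infill = 0.10 × 76.3, so 7.63 cm³.
Support = 0.08 × 127 = 10.16 cm³.
Deposited volume = 50.7 + 7.63 + 10.16 = 68.49 cm³.
Mass = 68.49 × 1.24 = 84.9276 g.
At $32.7/kg: 84.9276/1000 × 32.7 = $2.78.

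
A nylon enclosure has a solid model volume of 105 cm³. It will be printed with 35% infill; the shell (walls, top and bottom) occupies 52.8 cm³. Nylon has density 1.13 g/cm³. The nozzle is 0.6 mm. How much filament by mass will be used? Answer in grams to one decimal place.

Volume inside the shell: 105 − 52.8 → 52.2 cm³.
Infill volume = 0.35 × 52.2, so 18.27 cm³.
Deposited volume: 52.8 + 18.27 → 71.07 cm³.
Mass: 71.07 × 1.13 → 80.3091 g.

80.3 g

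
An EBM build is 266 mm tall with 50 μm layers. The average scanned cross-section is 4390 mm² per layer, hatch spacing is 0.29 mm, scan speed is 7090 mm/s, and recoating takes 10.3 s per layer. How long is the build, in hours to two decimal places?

Number of layers: 266 / 0.05 → 5320 (rounded up).
Per-layer scan distance: 4390 / 0.29 → 15137.9 mm.
Per-layer scan time = 15137.9 / 7090 = 2.1351 s.
Layer cycle: 2.1351 + 10.3 → 12.4351 s.
Build time = 5320 × 12.4351 = 66154.732 s = 18.38 hours.

18.38 hours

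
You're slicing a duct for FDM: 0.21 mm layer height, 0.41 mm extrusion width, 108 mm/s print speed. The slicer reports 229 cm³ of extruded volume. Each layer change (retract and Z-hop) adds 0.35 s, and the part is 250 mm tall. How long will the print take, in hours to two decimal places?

Bead cross-section: 0.21 × 0.41 → 0.0861 mm².
Total extruded path = 229000/0.0861 = 2659698 mm.
Extrusion time = 2659698 / 108, so 24626.8 s.
Layer count = ceil(250 / 0.21) = 1191.
Z-hop total = 1191 × 0.35 = 416.85 s.
Altogether 24626.8 + 416.85 = 25043.65 s, i.e. 6.96 hours.

6.96 hours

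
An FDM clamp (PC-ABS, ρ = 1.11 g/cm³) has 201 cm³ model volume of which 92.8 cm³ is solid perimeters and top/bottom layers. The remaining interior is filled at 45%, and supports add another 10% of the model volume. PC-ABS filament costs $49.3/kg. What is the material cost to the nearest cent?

Interior volume = 201 − 92.8, so 108.2 cm³.
Infill deposited: 0.45 × 108.2 → 48.69 cm³.
Support = 0.10 × 201 = 20.1 cm³.
Deposited volume: 92.8 + 48.69 + 20.1 → 161.59 cm³.
Mass = 161.59 × 1.11 = 179.3649 g.
Cost = 179.3649 g / 1000 × $49.3/kg = $8.84.

$8.84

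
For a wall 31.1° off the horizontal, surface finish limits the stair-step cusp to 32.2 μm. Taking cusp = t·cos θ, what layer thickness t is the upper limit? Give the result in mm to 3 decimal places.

Layer height = cusp / cos(31.1°) = 0.0322 / 0.8563 = 0.038 mm.

0.038 mm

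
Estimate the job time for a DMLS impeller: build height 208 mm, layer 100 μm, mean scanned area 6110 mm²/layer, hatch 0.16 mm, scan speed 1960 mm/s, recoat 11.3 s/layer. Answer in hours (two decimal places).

17.79 hours

Layer count = ceil(208 / 0.1) = 2080.
Scan path per layer = 6110 / 0.16 = 38187.5 mm.
Laser time per layer = 38187.5 / 1960 = 19.4834 s.
Time per layer = 19.4834 + 11.3, so 30.7834 s.
2080 layers × 30.7834 s/layer = 64029.472 s, i.e. 17.79 hours.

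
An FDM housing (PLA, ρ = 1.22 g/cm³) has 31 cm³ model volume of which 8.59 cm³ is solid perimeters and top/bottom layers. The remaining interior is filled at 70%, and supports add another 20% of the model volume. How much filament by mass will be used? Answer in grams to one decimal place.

37.2 g

Interior volume = 31 − 8.59 = 22.41 cm³.
Infill volume = 0.70 × 22.41 = 15.687 cm³.
Support = 0.20 × 31 = 6.2 cm³.
Total extruded = 8.59 + 15.687 + 6.2, so 30.477 cm³.
Mass = 30.477 × 1.22 = 37.18194 g.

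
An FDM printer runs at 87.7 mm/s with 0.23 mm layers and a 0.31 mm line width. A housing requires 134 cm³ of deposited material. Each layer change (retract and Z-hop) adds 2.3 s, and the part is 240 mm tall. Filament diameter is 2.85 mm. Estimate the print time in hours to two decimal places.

Extrusion cross-section: 0.23 × 0.31 → 0.0713 mm².
Total extruded path = 134000/0.0713 = 1879382.9 mm.
Extrusion time = 1879382.9 / 87.7 = 21429.7 s.
Layer count = ceil(240 / 0.23) = 1044.
Z-hop total = 1044 × 2.3, so 2401.2 s.
Altogether 21429.7 + 2401.2 = 23830.9 s, i.e. 6.62 hours.

6.62 hours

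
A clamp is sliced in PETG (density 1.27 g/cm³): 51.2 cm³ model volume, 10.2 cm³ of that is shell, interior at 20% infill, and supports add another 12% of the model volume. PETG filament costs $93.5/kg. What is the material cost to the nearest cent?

$2.91

Volume inside the shell: 51.2 − 10.2 → 41 cm³.
Infill deposited = 0.20 × 41 = 8.2 cm³.
Support = 0.12 × 51.2 = 6.144 cm³.
Deposited volume = 10.2 + 8.2 + 6.144, so 24.544 cm³.
Mass = 24.544 × 1.27 = 31.17088 g.
Cost = 31.17088 g / 1000 × $93.5/kg = $2.91.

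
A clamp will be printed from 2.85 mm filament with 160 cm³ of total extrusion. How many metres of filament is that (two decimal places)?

Filament cross-section = π × (2.85/2)² = 6.3794 mm².
L = 160000 mm³ / 6.3794 mm² = 25080.73 mm, i.e. 25.08 m.

25.08 m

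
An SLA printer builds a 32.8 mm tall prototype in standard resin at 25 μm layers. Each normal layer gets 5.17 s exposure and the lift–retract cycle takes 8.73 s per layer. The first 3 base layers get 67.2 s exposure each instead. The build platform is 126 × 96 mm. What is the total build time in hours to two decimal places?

Layer count = ceil(32.8 / 0.025) = 1312.
Burn-in layers = 3 × (67.2 + 8.73), so 227.79 s.
Normal layers = 1309 × (5.17 + 8.73) = 18195.1 s.
Sum: 227.79 + 18195.1 = 18422.89 s → 5.12 hours.

5.12 hours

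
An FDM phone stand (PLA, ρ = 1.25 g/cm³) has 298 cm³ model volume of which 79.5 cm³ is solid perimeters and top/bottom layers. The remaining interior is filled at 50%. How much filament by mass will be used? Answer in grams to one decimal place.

235.9 g

Volume inside the shell = 298 − 79.5 = 218.5 cm³.
Infill volume = 0.50 × 218.5, so 109.25 cm³.
Total printed volume = 79.5 + 109.25 = 188.75 cm³.
Mass = 188.75 × 1.25 = 235.9375 g.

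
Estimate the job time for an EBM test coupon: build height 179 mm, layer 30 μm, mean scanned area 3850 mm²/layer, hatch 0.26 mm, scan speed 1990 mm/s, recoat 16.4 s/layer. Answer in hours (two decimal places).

Layers = ⌈179/0.03⌉ = 5967.
Hatch length per layer: 3850 / 0.26 → 14807.7 mm.
Per-layer scan time = 14807.7 / 1990, so 7.4411 s.
Layer cycle = 7.4411 + 16.4 = 23.8411 s.
Total: 5967 × 23.8411 s = 142259.8437 s → 39.52 hours.

39.52 hours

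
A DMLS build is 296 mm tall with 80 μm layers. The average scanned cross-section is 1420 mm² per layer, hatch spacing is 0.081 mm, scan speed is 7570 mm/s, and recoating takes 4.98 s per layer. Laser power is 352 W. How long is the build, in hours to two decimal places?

7.50 hours

Number of layers: 296 / 0.08 → 3700 (rounded up).
Hatch length per layer: 1420 / 0.081 → 17530.9 mm.
Scan time per layer = 17530.9 / 7570, so 2.3158 s.
Per-layer time = 2.3158 + 4.98 = 7.2958 s.
Total: 3700 × 7.2958 s = 26994.46 s → 7.50 hours.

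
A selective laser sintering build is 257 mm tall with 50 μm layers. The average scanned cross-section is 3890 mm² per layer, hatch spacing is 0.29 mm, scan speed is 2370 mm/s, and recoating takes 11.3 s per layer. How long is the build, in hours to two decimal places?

24.21 hours

Number of layers: 257 / 0.05 → 5140 (rounded up).
Hatch length per layer = 3890 / 0.29, so 13413.8 mm.
Laser time per layer = 13413.8 / 2370, so 5.6598 s.
Time per layer: 5.6598 + 11.3 → 16.9598 s.
Build time = 5140 × 16.9598 = 87173.372 s = 24.21 hours.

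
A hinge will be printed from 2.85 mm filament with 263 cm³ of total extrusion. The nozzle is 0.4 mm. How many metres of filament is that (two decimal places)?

Filament cross-section = π × (2.85/2)² = 6.3794 mm².
L = 263000 mm³ / 6.3794 mm² = 41226.45 mm, i.e. 41.23 m.

41.23 m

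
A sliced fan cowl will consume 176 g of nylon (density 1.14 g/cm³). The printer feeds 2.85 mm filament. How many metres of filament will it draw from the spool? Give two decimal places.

Volume = 176 g / 1.14 g·cm⁻³ = 154.386 cm³ = 154386 mm³.
Filament cross-section = π × (2.85/2)² = 6.3794 mm².
L = V/A = 154386/6.3794 = 24200.71 mm → 24.20 m.

24.20 m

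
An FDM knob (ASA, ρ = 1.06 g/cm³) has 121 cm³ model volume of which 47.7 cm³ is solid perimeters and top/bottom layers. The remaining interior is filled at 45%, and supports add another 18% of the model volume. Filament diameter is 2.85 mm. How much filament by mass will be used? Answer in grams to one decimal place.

108.6 g

Volume inside the shell = 121 − 47.7, so 73.3 cm³.
Infill deposited = 0.45 × 73.3, so 32.985 cm³.
Support = 0.18 × 121, so 21.78 cm³.
Deposited volume = 47.7 + 32.985 + 21.78, so 102.465 cm³.
Mass = 102.465 × 1.06 = 108.6129 g.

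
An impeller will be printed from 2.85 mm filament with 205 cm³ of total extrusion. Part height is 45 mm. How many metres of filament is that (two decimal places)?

32.13 m

Filament cross-section = π × (2.85/2)² = 6.3794 mm².
L = 205000 mm³ / 6.3794 mm² = 32134.68 mm, i.e. 32.13 m.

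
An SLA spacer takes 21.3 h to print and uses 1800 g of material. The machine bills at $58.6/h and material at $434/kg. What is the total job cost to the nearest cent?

Machine cost = 58.6 × 21.3, so $1248.18.
Feedstock cost: 434 × 1800/1000 → $781.20.
Total = 1248.18 + 781.20 = $2029.38.

$2029.38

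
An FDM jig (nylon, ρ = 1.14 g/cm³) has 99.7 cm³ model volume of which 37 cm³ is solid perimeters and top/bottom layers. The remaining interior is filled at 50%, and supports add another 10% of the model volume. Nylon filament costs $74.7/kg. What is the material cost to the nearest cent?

Interior volume = 99.7 − 37, so 62.7 cm³.
Infill deposited: 0.50 × 62.7 → 31.35 cm³.
Support = 0.10 × 99.7, so 9.97 cm³.
Deposited volume = 37 + 31.35 + 9.97, so 78.32 cm³.
Mass = 78.32 × 1.14, so 89.2848 g.
Cost = 89.2848 g / 1000 × $74.7/kg = $6.67.

$6.67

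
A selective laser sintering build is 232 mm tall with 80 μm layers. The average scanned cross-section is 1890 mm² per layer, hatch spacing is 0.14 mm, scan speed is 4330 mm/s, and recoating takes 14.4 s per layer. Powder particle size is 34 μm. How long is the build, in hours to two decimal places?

Layers = ⌈232/0.08⌉ = 2900.
Hatch length per layer = 1890 / 0.14, so 13500 mm.
Per-layer scan time = 13500 / 4330 = 3.1178 s.
Time per layer = 3.1178 + 14.4 = 17.5178 s.
2900 layers × 17.5178 s/layer = 50801.62 s, i.e. 14.11 hours.

14.11 hours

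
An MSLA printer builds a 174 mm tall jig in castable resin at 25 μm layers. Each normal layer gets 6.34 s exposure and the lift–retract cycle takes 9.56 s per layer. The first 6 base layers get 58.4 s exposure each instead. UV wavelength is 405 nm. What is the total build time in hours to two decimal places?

30.83 hours

Layers = ⌈174/0.025⌉ = 6960.
Bottom layers = 6 × (58.4 + 9.56) = 407.76 s.
Regular layers: 6954 × (6.34 + 9.56) → 110568.6 s.
Sum: 407.76 + 110568.6 = 110976.36 s → 30.83 hours.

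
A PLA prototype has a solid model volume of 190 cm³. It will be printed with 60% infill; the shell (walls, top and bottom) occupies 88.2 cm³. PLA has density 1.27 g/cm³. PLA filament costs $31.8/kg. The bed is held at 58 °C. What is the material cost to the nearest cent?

$6.03

Volume inside the shell = 190 − 88.2, so 101.8 cm³.
Infill volume = 0.60 × 101.8, so 61.08 cm³.
Deposited volume: 88.2 + 61.08 → 149.28 cm³.
Mass: 149.28 × 1.27 → 189.5856 g.
Cost = 189.5856 g / 1000 × $31.8/kg = $6.03.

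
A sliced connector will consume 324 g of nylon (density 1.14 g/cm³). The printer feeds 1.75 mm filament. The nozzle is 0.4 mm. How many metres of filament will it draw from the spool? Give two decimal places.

Volume = 324 g / 1.14 g·cm⁻³ = 284.2105 cm³ = 284210.5 mm³.
A = π r² = π × 0.875² = 2.4053 mm².
Length = 284210.5 / 2.4053 = 118160.1 mm = 118.16 m.

118.16 m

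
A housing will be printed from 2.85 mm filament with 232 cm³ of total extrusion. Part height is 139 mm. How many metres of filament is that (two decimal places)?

36.37 m

A = π r² = π × 1.425² = 6.3794 mm².
L = 232000 mm³ / 6.3794 mm² = 36367.06 mm, i.e. 36.37 m.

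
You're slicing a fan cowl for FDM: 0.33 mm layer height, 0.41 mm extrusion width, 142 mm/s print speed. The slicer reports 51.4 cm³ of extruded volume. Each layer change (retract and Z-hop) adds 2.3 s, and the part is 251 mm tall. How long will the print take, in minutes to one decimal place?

Extrusion cross-section = 0.33 × 0.41 = 0.1353 mm².
Total extruded path = 51400/0.1353 = 379896.5 mm.
Extrusion time = 379896.5 / 142 = 2675.3 s.
Layer count = ceil(251 / 0.33) = 761.
Layer-change overhead: 761 × 2.3 → 1750.3 s.
Total = 2675.3 + 1750.3 = 4425.6 s = 73.8 minutes.

73.8 minutes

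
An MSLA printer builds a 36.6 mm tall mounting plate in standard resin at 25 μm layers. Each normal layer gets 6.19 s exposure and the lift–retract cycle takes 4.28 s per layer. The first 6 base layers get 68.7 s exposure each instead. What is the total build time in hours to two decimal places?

4.36 hours

Number of layers: 36.6 / 0.025 → 1464 (rounded up).
Bottom layers = 6 × (68.7 + 4.28), so 437.88 s.
Remaining layers = 1458 × (6.19 + 4.28), so 15265.26 s.
Sum: 437.88 + 15265.26 = 15703.14 s → 4.36 hours.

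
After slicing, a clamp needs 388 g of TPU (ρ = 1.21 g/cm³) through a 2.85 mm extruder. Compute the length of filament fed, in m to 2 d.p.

50.27 m

Volume = 388 g / 1.21 g·cm⁻³ = 320.6612 cm³ = 320661.2 mm³.
A = π r² = π × 1.425² = 6.3794 mm².
Length = 320661.2 / 6.3794 = 50265.1 mm = 50.27 m.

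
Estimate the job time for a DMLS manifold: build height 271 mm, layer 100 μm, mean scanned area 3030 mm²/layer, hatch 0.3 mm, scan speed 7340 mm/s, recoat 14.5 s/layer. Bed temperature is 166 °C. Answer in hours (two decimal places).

11.95 hours

Layers = ⌈271/0.1⌉ = 2710.
Hatch length per layer = 3030 / 0.3, so 10100 mm.
Per-layer scan time: 10100 / 7340 → 1.376 s.
Per-layer time: 1.376 + 14.5 → 15.876 s.
Build time = 2710 × 15.876 = 43023.96 s = 11.95 hours.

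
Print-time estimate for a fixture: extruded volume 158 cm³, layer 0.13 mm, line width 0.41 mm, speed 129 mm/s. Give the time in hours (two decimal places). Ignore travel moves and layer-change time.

6.38 hours

Line area = 0.13 × 0.41, so 0.0533 mm².
Toolpath length = 158 cm³ / 0.0533 mm² = 158000 / 0.0533 = 2964352.7 mm.
Time extruding = 2964352.7 / 129 = 22979.5 s.
22979.5 s = 6.38 hours.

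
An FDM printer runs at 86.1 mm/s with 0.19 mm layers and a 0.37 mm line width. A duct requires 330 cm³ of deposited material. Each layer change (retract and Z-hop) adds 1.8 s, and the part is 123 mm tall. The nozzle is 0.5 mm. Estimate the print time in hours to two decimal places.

15.47 hours

Bead cross-section: 0.19 × 0.37 → 0.0703 mm².
Path length: 330000 mm³ / 0.0703 mm² → 4694167.9 mm.
Time extruding = 4694167.9 / 86.1 = 54520 s.
Number of layers: 123 / 0.19 → 648 (rounded up).
Non-print overhead = 648 × 1.8 = 1166.4 s.
Total = 54520 + 1166.4 = 55686.4 s = 15.47 hours.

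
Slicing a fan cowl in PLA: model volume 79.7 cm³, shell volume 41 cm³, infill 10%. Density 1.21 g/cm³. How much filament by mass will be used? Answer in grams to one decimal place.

54.3 g

Volume inside the shell = 79.7 − 41, so 38.7 cm³.
Deposited infill = 0.10 × 38.7 = 3.87 cm³.
Deposited volume = 41 + 3.87, so 44.87 cm³.
Mass = 44.87 × 1.21, so 54.2927 g.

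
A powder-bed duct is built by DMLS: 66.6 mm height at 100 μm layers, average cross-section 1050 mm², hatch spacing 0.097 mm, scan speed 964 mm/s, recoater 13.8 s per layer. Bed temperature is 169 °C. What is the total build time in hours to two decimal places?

Layer count = ceil(66.6 / 0.1) = 666.
Per-layer scan distance = 1050 / 0.097 = 10824.7 mm.
Per-layer scan time = 10824.7 / 964, so 11.2289 s.
Layer cycle: 11.2289 + 13.8 → 25.0289 s.
Build time = 666 × 25.0289 = 16669.2474 s = 4.63 hours.

4.63 hours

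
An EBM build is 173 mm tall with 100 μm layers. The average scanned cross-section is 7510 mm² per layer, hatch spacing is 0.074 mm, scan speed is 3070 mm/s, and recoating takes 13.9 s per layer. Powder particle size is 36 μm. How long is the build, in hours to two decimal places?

22.57 hours

Layers = ⌈173/0.1⌉ = 1730.
Hatch length per layer: 7510 / 0.074 → 101486.5 mm.
Beam time per layer = 101486.5 / 3070 = 33.0575 s.
Layer cycle: 33.0575 + 13.9 → 46.9575 s.
Build time = 1730 × 46.9575 = 81236.475 s = 22.57 hours.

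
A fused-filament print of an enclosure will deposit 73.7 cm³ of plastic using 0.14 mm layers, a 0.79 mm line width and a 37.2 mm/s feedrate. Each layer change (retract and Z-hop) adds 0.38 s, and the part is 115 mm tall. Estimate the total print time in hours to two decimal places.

Bead cross-section = 0.14 × 0.79 = 0.1106 mm².
Total extruded path = 73700/0.1106 = 666365.3 mm.
Print-move time: 666365.3 / 37.2 → 17913 s.
Layer count = ceil(115 / 0.14) = 822.
Z-hop total: 822 × 0.38 → 312.36 s.
Total = 17913 + 312.36 = 18225.36 s = 5.06 hours.

5.06 hours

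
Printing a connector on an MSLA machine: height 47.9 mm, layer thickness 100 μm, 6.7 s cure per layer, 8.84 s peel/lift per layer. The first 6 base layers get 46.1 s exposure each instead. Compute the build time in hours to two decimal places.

2.13 hours

Layers = ⌈47.9/0.1⌉ = 479.
Bottom layers: 6 × (46.1 + 8.84) → 329.64 s.
Normal layers: 473 × (6.7 + 8.84) → 7350.42 s.
Total = 329.64 + 7350.42 = 7680.06 s = 2.13 hours.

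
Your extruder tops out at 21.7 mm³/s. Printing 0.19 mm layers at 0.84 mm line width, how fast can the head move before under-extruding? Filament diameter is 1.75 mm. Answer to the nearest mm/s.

136 mm/s

Bead cross-section: 0.19 × 0.84 → 0.1596 mm².
Max speed = 21.7 / 0.1596 = 135.96 ≈ 136 mm/s.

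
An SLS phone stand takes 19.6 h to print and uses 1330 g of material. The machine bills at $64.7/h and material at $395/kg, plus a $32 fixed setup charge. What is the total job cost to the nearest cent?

Machine cost = 64.7 × 19.6 = $1268.12.
Feedstock cost: 395 × 1330/1000 → $525.35.
Total = 1268.12 + 525.35 + 32 = $1825.47.

$1825.47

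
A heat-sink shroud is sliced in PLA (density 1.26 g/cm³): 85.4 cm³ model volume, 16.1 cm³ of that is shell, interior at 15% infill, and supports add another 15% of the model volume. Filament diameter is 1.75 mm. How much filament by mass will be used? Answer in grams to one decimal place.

Interior volume = 85.4 − 16.1, so 69.3 cm³.
Deposited infill = 0.15 × 69.3 = 10.395 cm³.
Support = 0.15 × 85.4 = 12.81 cm³.
Total extruded = 16.1 + 10.395 + 12.81, so 39.305 cm³.
Mass = 39.305 × 1.26, so 49.5243 g.

49.5 g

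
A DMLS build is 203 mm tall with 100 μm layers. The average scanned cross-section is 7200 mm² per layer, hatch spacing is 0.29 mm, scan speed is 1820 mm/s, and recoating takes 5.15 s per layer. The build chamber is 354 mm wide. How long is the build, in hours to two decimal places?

10.60 hours

Number of layers: 203 / 0.1 → 2030 (rounded up).
Scan path per layer: 7200 / 0.29 → 24827.6 mm.
Scan time per layer = 24827.6 / 1820 = 13.6415 s.
Per-layer time = 13.6415 + 5.15 = 18.7915 s.
2030 layers × 18.7915 s/layer = 38146.745 s, i.e. 10.60 hours.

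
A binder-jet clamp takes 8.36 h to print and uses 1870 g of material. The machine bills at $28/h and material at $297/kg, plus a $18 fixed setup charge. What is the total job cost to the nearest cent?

$807.47

Machine cost = 28 × 8.36, so $234.08.
Material charge = 297 × 1870/1000, so $555.39.
Total = 234.08 + 555.39 + 18 = $807.47.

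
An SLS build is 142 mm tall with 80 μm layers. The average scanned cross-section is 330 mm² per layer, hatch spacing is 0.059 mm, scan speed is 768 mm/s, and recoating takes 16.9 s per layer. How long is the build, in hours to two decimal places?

11.92 hours

Number of layers: 142 / 0.08 → 1775 (rounded up).
Scan path per layer = 330 / 0.059, so 5593.2 mm.
Per-layer scan time: 5593.2 / 768 → 7.2828 s.
Per-layer time = 7.2828 + 16.9 = 24.1828 s.
Build time = 1775 × 24.1828 = 42924.47 s = 11.92 hours.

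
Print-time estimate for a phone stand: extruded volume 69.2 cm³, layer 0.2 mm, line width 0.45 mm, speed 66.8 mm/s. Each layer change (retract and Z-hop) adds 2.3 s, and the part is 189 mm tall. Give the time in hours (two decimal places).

Extrusion cross-section = 0.2 × 0.45, so 0.09 mm².
Total extruded path = 69200/0.09 = 768888.9 mm.
Time extruding: 768888.9 / 66.8 → 11510.3 s.
Number of layers: 189 / 0.2 → 945 (rounded up).
Non-print overhead: 945 × 2.3 → 2173.5 s.
Total = 11510.3 + 2173.5 = 13683.8 s = 3.80 hours.

3.80 hours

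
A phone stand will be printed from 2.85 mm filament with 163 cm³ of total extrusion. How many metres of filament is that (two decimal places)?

Filament cross-section = π × (2.85/2)² = 6.3794 mm².
L = 163000 mm³ / 6.3794 mm² = 25550.99 mm, i.e. 25.55 m.

25.55 m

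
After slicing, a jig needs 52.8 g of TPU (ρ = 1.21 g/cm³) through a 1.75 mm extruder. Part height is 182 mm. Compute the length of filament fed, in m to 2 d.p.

18.14 m

Extruded volume: 52.8/1.21 = 43.6364 cm³ (43636.4 mm³).
Filament cross-section = π × (1.75/2)² = 2.4053 mm².
Length = 43636.4 / 2.4053 = 18141.77 mm = 18.14 m.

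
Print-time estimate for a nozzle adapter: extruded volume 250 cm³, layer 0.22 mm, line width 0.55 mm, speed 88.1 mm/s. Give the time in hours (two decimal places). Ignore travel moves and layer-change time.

6.51 hours

Line area: 0.22 × 0.55 → 0.121 mm².
Toolpath length = 250 cm³ / 0.121 mm² = 250000 / 0.121 = 2066115.7 mm.
Print-move time = 2066115.7 / 88.1, so 23451.9 s.
Converting: 23451.9 s = 6.51 hours.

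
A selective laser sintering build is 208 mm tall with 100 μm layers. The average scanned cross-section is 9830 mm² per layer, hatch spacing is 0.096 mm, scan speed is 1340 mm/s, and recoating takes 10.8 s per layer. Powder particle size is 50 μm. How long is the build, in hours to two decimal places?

Number of layers: 208 / 0.1 → 2080 (rounded up).
Per-layer scan distance = 9830 / 0.096 = 102395.8 mm.
Per-layer scan time = 102395.8 / 1340 = 76.4148 s.
Per-layer time = 76.4148 + 10.8, so 87.2148 s.
2080 layers × 87.2148 s/layer = 181406.784 s, i.e. 50.39 hours.

50.39 hours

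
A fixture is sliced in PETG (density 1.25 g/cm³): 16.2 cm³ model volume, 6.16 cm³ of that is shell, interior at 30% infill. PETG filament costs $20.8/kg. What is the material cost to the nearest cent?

$0.24

Infill region = 16.2 − 6.16 = 10.04 cm³.
Infill volume = 0.30 × 10.04, so 3.012 cm³.
Total extruded = 6.16 + 3.012 = 9.172 cm³.
Mass = 9.172 × 1.25 = 11.465 g.
At $20.8/kg: 11.465/1000 × 20.8 = $0.24.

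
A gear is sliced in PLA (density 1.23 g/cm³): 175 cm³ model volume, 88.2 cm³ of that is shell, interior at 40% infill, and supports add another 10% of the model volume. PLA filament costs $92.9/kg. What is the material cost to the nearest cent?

Volume inside the shell = 175 − 88.2 = 86.8 cm³.
Deposited infill: 0.40 × 86.8 → 34.72 cm³.
Support = 0.10 × 175 = 17.5 cm³.
Total extruded = 88.2 + 34.72 + 17.5 = 140.42 cm³.
Mass = 140.42 × 1.23 = 172.7166 g.
Cost = 172.7166 g / 1000 × $92.9/kg = $16.05.

$16.05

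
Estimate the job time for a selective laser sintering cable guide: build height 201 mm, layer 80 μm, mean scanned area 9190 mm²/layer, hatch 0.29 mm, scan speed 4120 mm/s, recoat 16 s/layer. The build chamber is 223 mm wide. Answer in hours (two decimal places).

16.54 hours

Layer count = ceil(201 / 0.08) = 2513.
Per-layer scan distance: 9190 / 0.29 → 31689.7 mm.
Laser time per layer = 31689.7 / 4120 = 7.6917 s.
Time per layer: 7.6917 + 16 → 23.6917 s.
2513 layers × 23.6917 s/layer = 59537.2421 s, i.e. 16.54 hours.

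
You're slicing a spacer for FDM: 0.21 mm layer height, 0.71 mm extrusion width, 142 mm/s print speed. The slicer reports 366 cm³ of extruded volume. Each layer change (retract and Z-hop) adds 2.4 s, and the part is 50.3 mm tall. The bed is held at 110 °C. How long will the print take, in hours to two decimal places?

Line area = 0.21 × 0.71 = 0.1491 mm².
Toolpath length = 366 cm³ / 0.1491 mm² = 366000 / 0.1491 = 2454728.4 mm.
Extrusion time = 2454728.4 / 142 = 17286.8 s.
Layer count = ceil(50.3 / 0.21) = 240.
Z-hop total = 240 × 2.4 = 576 s.
Altogether 17286.8 + 576 = 17862.8 s, i.e. 4.96 hours.

4.96 hours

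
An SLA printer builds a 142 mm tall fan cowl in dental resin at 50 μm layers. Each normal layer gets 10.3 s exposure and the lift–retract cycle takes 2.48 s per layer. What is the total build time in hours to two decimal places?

10.08 hours

Number of layers: 142 / 0.05 → 2840 (rounded up).
Each layer takes = 10.3 + 2.48, so 12.78 s.
Total = 2840 × 12.78 = 36295.2 s = 10.08 hours.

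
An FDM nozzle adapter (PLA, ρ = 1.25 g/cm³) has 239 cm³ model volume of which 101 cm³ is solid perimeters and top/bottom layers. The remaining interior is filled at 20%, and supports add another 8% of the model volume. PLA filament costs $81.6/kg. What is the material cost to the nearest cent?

Interior volume = 239 − 101, so 138 cm³.
Infill volume = 0.20 × 138, so 27.6 cm³.
Support: 0.08 × 239 → 19.12 cm³.
Total printed volume = 101 + 27.6 + 19.12 = 147.72 cm³.
Mass: 147.72 × 1.25 → 184.65 g.
Cost = 184.65 g / 1000 × $81.6/kg = $15.07.

$15.07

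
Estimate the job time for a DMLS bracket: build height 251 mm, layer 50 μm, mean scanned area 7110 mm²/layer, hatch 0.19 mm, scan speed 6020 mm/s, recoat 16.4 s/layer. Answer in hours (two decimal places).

Layer count = ceil(251 / 0.05) = 5020.
Per-layer scan distance = 7110 / 0.19 = 37421.1 mm.
Laser time per layer: 37421.1 / 6020 → 6.2161 s.
Time per layer = 6.2161 + 16.4, so 22.6161 s.
Total: 5020 × 22.6161 s = 113532.822 s → 31.54 hours.

31.54 hours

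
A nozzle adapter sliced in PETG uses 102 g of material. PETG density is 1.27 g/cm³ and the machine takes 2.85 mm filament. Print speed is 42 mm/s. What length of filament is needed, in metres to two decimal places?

Volume = 102 g / 1.27 g·cm⁻³ = 80.315 cm³ = 80315 mm³.
Filament cross-section = π × (2.85/2)² = 6.3794 mm².
L = V/A = 80315/6.3794 = 12589.74 mm → 12.59 m.

12.59 m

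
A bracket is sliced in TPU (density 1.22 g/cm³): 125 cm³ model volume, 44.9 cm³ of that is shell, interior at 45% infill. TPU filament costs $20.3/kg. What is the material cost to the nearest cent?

Interior volume = 125 − 44.9, so 80.1 cm³.
Infill volume: 0.45 × 80.1 → 36.045 cm³.
Total printed volume: 44.9 + 36.045 → 80.945 cm³.
Mass: 80.945 × 1.22 → 98.7529 g.
Cost = 98.7529 g / 1000 × $20.3/kg = $2.00.

$2.00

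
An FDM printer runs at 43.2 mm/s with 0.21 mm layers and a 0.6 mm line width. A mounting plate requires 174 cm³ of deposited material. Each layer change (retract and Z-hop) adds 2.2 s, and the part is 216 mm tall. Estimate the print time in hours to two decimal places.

Extrusion cross-section = 0.21 × 0.6 = 0.126 mm².
Toolpath length = 174 cm³ / 0.126 mm² = 174000 / 0.126 = 1380952.4 mm.
Time extruding: 1380952.4 / 43.2 → 31966.5 s.
Number of layers: 216 / 0.21 → 1029 (rounded up).
Z-hop total = 1029 × 2.2, so 2263.8 s.
Altogether 31966.5 + 2263.8 = 34230.3 s, i.e. 9.51 hours.

9.51 hours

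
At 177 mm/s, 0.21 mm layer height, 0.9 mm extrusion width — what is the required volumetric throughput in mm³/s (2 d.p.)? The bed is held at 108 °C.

Bead cross-section = 0.21 × 0.9 = 0.189 mm².
Volumetric flow = 177 × 0.189 = 33.45 mm³/s.

33.45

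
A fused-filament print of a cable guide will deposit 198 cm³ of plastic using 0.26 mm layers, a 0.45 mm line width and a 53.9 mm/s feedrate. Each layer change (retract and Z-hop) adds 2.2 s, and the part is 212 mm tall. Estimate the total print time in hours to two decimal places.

Bead cross-section = 0.26 × 0.45 = 0.117 mm².
Total extruded path = 198000/0.117 = 1692307.7 mm.
Print-move time = 1692307.7 / 53.9 = 31397.2 s.
Layers = ⌈212/0.26⌉ = 816.
Layer-change overhead = 816 × 2.2 = 1795.2 s.
Total = 31397.2 + 1795.2 = 33192.4 s = 9.22 hours.

9.22 hours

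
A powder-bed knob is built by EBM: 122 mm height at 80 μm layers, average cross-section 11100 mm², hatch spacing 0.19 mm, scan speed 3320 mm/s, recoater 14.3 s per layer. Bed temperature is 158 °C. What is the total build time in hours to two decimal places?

Layer count = ceil(122 / 0.08) = 1525.
Hatch length per layer = 11100 / 0.19, so 58421.1 mm.
Per-layer scan time = 58421.1 / 3320 = 17.5967 s.
Time per layer: 17.5967 + 14.3 → 31.8967 s.
Total: 1525 × 31.8967 s = 48642.4675 s → 13.51 hours.

13.51 hours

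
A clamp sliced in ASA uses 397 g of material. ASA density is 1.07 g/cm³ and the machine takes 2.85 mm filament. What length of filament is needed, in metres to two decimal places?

58.16 m

Extruded volume: 397/1.07 = 371.028 cm³ (371028 mm³).
Filament cross-section = π × (2.85/2)² = 6.3794 mm².
Length = 371028 / 6.3794 = 58160.33 mm = 58.16 m.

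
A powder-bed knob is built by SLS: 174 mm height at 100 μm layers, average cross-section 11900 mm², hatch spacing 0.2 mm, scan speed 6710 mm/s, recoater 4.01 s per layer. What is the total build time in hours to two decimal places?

6.22 hours

Layer count = ceil(174 / 0.1) = 1740.
Hatch length per layer = 11900 / 0.2, so 59500 mm.
Per-layer scan time: 59500 / 6710 → 8.8674 s.
Layer cycle: 8.8674 + 4.01 → 12.8774 s.
1740 layers × 12.8774 s/layer = 22406.676 s, i.e. 6.22 hours.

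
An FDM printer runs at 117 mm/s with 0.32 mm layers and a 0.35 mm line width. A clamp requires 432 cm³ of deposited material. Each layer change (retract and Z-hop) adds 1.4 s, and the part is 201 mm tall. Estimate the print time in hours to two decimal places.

Bead cross-section: 0.32 × 0.35 → 0.112 mm².
Total extruded path = 432000/0.112 = 3857142.9 mm.
Time extruding = 3857142.9 / 117 = 32967 s.
Number of layers: 201 / 0.32 → 629 (rounded up).
Layer-change overhead = 629 × 1.4, so 880.6 s.
Total = 32967 + 880.6 = 33847.6 s = 9.40 hours.

9.40 hours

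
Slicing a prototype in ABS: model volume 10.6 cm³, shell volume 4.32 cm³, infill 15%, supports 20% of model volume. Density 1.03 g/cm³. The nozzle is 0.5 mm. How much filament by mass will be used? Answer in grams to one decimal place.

7.6 g

Interior volume: 10.6 − 4.32 → 6.28 cm³.
Infill volume = 0.15 × 6.28 = 0.942 cm³.
Support = 0.20 × 10.6 = 2.12 cm³.
Total printed volume: 4.32 + 0.942 + 2.12 → 7.382 cm³.
Mass = 7.382 × 1.03, so 7.60346 g.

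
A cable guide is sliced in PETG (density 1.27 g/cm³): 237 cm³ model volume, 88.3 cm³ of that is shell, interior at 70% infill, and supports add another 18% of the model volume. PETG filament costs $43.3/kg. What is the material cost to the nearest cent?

$12.93

Infill region = 237 − 88.3 = 148.7 cm³.
Infill volume: 0.70 × 148.7 → 104.09 cm³.
Support = 0.18 × 237, so 42.66 cm³.
Total extruded: 88.3 + 104.09 + 42.66 → 235.05 cm³.
Mass = 235.05 × 1.27 = 298.5135 g.
At $43.3/kg: 298.5135/1000 × 43.3 = $12.93.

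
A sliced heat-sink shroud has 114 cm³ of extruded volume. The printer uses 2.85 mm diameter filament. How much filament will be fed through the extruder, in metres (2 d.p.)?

Cross-section of 2.85 mm filament: π·(2.85/2)² = 6.3794 mm².
L = 114000 mm³ / 6.3794 mm² = 17870.02 mm, i.e. 17.87 m.

17.87 m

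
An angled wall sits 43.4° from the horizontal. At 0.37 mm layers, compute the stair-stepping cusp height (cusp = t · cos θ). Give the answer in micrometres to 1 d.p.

268.8 μm

h_c = t·cos θ = 0.37 × 0.7266 = 0.268842 mm (268.8 μm).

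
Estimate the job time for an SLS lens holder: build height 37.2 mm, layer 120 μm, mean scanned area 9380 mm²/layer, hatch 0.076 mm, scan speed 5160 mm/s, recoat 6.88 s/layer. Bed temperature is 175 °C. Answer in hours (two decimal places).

2.65 hours

Layers = ⌈37.2/0.12⌉ = 310.
Scan path per layer = 9380 / 0.076, so 123421.1 mm.
Scan time per layer = 123421.1 / 5160, so 23.9188 s.
Layer cycle = 23.9188 + 6.88 = 30.7988 s.
Total: 310 × 30.7988 s = 9547.628 s → 2.65 hours.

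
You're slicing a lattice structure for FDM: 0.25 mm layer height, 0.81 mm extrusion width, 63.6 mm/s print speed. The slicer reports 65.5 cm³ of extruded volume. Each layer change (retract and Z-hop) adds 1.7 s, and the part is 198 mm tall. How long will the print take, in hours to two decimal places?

Extrusion cross-section = 0.25 × 0.81 = 0.2025 mm².
Path length: 65500 mm³ / 0.2025 mm² → 323456.8 mm.
Extrusion time: 323456.8 / 63.6 → 5085.8 s.
Number of layers: 198 / 0.25 → 792 (rounded up).
Non-print overhead: 792 × 1.7 → 1346.4 s.
Altogether 5085.8 + 1346.4 = 6432.2 s, i.e. 1.79 hours.

1.79 hours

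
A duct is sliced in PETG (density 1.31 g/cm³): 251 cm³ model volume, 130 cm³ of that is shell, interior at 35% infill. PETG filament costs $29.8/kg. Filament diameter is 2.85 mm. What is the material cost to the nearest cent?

Volume inside the shell: 251 − 130 → 121 cm³.
Infill volume = 0.35 × 121 = 42.35 cm³.
Total extruded = 130 + 42.35 = 172.35 cm³.
Mass = 172.35 × 1.31, so 225.7785 g.
At $29.8/kg: 225.7785/1000 × 29.8 = $6.73.

$6.73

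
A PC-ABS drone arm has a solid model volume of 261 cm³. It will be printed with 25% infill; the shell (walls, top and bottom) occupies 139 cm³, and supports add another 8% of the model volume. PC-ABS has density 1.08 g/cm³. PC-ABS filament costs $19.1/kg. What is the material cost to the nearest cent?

Infill region = 261 − 139, so 122 cm³.
Deposited infill = 0.25 × 122, so 30.5 cm³.
Support = 0.08 × 261, so 20.88 cm³.
Deposited volume = 139 + 30.5 + 20.88 = 190.38 cm³.
Mass = 190.38 × 1.08 = 205.6104 g.
At $19.1/kg: 205.6104/1000 × 19.1 = $3.93.

$3.93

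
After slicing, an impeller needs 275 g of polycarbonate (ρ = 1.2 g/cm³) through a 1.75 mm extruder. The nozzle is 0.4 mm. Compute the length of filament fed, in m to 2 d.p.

Volume = 275 g / 1.2 g·cm⁻³ = 229.1667 cm³ = 229166.7 mm³.
A = π r² = π × 0.875² = 2.4053 mm².
L = V/A = 229166.7/2.4053 = 95275.72 mm → 95.28 m.

95.28 m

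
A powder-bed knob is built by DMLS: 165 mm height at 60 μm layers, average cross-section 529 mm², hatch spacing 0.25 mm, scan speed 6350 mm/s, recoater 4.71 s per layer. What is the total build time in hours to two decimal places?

3.85 hours

Number of layers: 165 / 0.06 → 2750 (rounded up).
Per-layer scan distance = 529 / 0.25, so 2116 mm.
Per-layer scan time = 2116 / 6350 = 0.3332 s.
Per-layer time = 0.3332 + 4.71, so 5.0432 s.
Total: 2750 × 5.0432 s = 13868.8 s → 3.85 hours.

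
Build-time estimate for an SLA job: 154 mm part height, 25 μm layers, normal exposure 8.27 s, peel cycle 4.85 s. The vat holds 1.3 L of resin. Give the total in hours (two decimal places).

22.45 hours

Layer count = ceil(154 / 0.025) = 6160.
Cycle time = 8.27 + 4.85, so 13.12 s.
Total = 6160 × 13.12 = 80819.2 s = 22.45 hours.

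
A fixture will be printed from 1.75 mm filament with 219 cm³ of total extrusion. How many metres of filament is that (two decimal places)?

91.05 m

A = π r² = π × 0.875² = 2.4053 mm².
L = 219000 mm³ / 2.4053 mm² = 91048.93 mm, i.e. 91.05 m.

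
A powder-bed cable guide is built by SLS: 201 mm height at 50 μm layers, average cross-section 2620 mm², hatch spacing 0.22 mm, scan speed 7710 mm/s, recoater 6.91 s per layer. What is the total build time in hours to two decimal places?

Number of layers: 201 / 0.05 → 4020 (rounded up).
Hatch length per layer = 2620 / 0.22, so 11909.1 mm.
Laser time per layer = 11909.1 / 7710 = 1.5446 s.
Time per layer: 1.5446 + 6.91 → 8.4546 s.
4020 layers × 8.4546 s/layer = 33987.492 s, i.e. 9.44 hours.

9.44 hours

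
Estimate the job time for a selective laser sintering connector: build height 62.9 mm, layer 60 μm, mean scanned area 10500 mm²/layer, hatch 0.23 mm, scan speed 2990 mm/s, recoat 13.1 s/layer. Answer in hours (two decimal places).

8.27 hours

Number of layers: 62.9 / 0.06 → 1049 (rounded up).
Per-layer scan distance = 10500 / 0.23 = 45652.2 mm.
Scan time per layer = 45652.2 / 2990 = 15.2683 s.
Layer cycle = 15.2683 + 13.1, so 28.3683 s.
Total: 1049 × 28.3683 s = 29758.3467 s → 8.27 hours.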